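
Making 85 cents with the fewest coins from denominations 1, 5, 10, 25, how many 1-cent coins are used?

85 = 3×25 + 1×10
Count of 1: 0

0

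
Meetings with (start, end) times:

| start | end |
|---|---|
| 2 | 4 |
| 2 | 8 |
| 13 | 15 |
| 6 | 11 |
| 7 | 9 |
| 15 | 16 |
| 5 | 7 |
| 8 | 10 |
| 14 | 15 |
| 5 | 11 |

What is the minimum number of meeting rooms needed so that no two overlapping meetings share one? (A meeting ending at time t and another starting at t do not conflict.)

4

Events (time:±→running): 2:+→1 2:+→2 4:-→1 5:+→2 5:+→3 6:+→4 … peak 4.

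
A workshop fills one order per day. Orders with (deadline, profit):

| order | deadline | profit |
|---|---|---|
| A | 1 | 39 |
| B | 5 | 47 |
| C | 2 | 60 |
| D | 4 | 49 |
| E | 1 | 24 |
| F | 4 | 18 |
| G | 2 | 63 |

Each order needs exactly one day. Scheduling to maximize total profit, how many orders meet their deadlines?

5

Take jobs in profit order; each goes to the latest open slot no later than its deadline.
Profit order: G=63 C=60 D=49 B=47 A=39 E=24 F=18
Assign: G→slot 2, C→slot 1, D→slot 4, B→slot 5, A skipped, E skipped, F→slot 3.
Slots: [1:C] [2:G] [3:F] [4:D] [5:B]
5 of 7 scheduled.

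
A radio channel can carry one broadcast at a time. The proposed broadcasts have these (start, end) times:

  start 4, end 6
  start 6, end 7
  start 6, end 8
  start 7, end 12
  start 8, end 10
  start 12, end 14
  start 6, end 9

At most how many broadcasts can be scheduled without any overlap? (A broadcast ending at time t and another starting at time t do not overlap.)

Greedy by earliest finish: after sorting by end time, pick each interval compatible with the last pick.
Sorted by end: (4,6)  (6,7)  (6,8)  (6,9)  (8,10)  (7,12)  (12,14)
take (4,6); take (6,7); skip (6,8); take (8,10); skip (7,12); take (12,14).
Selected 4 broadcasts.

4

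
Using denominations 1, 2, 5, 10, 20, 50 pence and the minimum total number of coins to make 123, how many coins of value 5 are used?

Use the largest denomination that fits, subtract, and repeat.
123 − 2×50→23 − 1×20→3 − 1×2→1 − 1×1→0
Count of 5: 0

0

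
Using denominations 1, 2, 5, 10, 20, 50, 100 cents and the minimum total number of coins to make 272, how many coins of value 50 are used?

1

272 = 2×100 + 1×50 + 1×20 + 1×2
Count of 50: 1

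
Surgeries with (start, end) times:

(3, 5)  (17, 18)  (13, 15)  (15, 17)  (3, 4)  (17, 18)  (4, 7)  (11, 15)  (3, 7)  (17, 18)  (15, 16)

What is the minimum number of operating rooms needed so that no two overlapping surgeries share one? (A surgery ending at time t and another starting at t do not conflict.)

3

The answer is the maximum number of intervals overlapping at any instant.
Events (time:±→running): 3:+→1 3:+→2 3:+→3 … peak 3.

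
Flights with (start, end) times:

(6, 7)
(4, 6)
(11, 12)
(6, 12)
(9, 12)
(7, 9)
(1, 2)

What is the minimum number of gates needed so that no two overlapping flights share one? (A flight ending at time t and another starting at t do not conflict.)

The answer is the maximum number of intervals overlapping at any instant.
Events (time:±→running): 1:+→1 2:-→0 4:+→1 6:-→0 6:+→1 6:+→2 7:-→1 7:+→2 9:-→1 9:+→2 11:+→3 … peak 3.

3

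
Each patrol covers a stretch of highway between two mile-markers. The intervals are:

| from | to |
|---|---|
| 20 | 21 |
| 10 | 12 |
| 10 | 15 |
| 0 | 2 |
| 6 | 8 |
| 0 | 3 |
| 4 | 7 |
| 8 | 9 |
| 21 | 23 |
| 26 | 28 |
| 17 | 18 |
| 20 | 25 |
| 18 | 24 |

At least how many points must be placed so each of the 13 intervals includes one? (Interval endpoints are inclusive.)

By right end: [0,2]  [0,3]  [4,7]  [6,8]  [8,9]  [10,12]  [10,15]  [17,18]  [20,21]  [21,23]  [18,24]  [20,25]  [26,28]
[0,2] uncovered → point at 2; [4,7] uncovered → point at 7; [8,9] uncovered → point at 9; [10,12] uncovered → point at 12; [17,18] uncovered → point at 18; [20,21] uncovered → point at 21; [26,28] uncovered → point at 28.
Points: 2, 7, 9, 12, 18, 21, 28 (7 total).

7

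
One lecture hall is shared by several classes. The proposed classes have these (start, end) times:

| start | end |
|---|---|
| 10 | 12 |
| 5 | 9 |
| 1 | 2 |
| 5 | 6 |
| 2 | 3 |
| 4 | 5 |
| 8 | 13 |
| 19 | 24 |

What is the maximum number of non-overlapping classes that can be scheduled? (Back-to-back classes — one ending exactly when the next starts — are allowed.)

By end time: (1,2), (2,3), (4,5), (5,6), (5,9), (10,12), (8,13), (19,24).
Pick (1,2); next start ≥ 2 → (2,3); next start ≥ 3 → (4,5); next start ≥ 5 → (5,6); next start ≥ 6 → (10,12); next start ≥ 12 → (19,24).
Selected 6 classes.

6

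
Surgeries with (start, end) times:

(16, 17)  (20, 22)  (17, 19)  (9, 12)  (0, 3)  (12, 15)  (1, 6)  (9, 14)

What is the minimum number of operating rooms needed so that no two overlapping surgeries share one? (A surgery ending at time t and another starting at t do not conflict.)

2

Count concurrent intervals with a sweep; the peak is the room count.
Events (time:±→running): 0:+→1 1:+→2 … peak 2.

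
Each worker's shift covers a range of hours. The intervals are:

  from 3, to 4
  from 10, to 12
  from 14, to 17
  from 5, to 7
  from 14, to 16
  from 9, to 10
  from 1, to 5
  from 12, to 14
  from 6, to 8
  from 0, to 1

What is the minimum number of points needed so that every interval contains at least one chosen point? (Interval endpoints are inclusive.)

5

By right end: [0,1]  [3,4]  [1,5]  [5,7]  [6,8]  [9,10]  [10,12]  [12,14]  [14,16]  [14,17]
[0,1] uncovered → point at 1; [3,4] uncovered → point at 4; [5,7] uncovered → point at 7; [9,10] uncovered → point at 10; [12,14] uncovered → point at 14.
Points: 1, 4, 7, 10, 14 (5 total).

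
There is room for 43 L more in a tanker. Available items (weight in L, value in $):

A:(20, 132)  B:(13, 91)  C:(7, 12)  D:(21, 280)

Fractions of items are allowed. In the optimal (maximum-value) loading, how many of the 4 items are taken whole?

Order: D (280/21=13.33) > B (91/13=7.00) > A (132/20=6.60) > C (12/7=1.71)
Fill: take D (21 @ 280) → take B (13 @ 91) → take 9/20 of A → 59.40; 43/43 used.
2 item(s) taken whole; one partial (take 9/20 of A).

2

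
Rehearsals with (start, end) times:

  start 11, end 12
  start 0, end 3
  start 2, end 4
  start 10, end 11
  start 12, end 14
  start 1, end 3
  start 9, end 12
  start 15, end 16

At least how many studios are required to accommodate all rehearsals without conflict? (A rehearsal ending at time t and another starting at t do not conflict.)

3

The answer is the maximum number of intervals overlapping at any instant.
starts: [0, 1, 2, 9, 10, 11, 12, 15]
ends:   [3, 3, 4, 11, 12, 12, 14, 16]
s0→1 s1→2 s2→3  — peak 3.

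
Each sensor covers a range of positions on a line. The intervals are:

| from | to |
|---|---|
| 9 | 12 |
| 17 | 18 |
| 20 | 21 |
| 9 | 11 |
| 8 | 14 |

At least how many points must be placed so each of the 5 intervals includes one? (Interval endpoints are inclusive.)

Process intervals by earliest right end; each time one isn't hit yet, stab at its right endpoint.
By right end: [9,11]  [9,12]  [8,14]  [17,18]  [20,21]
[9,11] uncovered → point at 11; [17,18] uncovered → point at 18; [20,21] uncovered → point at 21.
Points: 11, 18, 21 (3 total).

3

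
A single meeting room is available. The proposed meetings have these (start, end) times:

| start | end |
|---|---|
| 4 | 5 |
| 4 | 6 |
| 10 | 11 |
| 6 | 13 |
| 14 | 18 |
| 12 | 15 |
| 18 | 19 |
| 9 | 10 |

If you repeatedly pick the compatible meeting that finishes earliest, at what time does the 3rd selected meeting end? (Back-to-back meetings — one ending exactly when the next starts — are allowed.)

Greedy by earliest finish: after sorting by end time, pick each interval compatible with the last pick.
By end time: (4,5), (4,6), (9,10), (10,11), (6,13), (12,15), (14,18), (18,19).
Pick (4,5); next start ≥ 5 → (9,10); next start ≥ 10 → (10,11); next start ≥ 11 → (12,15); next start ≥ 15 → (18,19).
Selected: (4,5) (9,10) (10,11) (12,15) (18,19)

11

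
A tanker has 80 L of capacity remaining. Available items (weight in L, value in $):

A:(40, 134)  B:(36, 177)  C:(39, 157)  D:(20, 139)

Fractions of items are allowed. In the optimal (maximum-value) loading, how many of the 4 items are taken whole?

Greedy by value/weight ratio, highest first.
Order: D (139/20=6.95) > B (177/36=4.92) > C (157/39=4.03) > A (134/40=3.35)
Fill: take D (20 @ 139) → take B (36 @ 177) → take 24/39 of C → 96.62; 80/80 used.
2 item(s) taken whole; one partial (take 24/39 of C).

2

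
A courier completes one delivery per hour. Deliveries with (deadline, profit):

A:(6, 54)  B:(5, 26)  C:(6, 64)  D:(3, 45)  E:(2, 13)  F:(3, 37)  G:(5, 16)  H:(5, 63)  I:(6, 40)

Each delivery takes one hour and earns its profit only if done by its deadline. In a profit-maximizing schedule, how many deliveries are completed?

6

Sort by profit descending; place each in the latest free slot ≤ its deadline.
Profit order: C=64 H=63 A=54 D=45 I=40 F=37 B=26 G=16 E=13
Assign: C→slot 6, H→slot 5, A→slot 4, D→slot 3, I→slot 2, F→slot 1, B skipped, G skipped, E skipped.
Slots: [1:F] [2:I] [3:D] [4:A] [5:H] [6:C]
6 of 9 scheduled.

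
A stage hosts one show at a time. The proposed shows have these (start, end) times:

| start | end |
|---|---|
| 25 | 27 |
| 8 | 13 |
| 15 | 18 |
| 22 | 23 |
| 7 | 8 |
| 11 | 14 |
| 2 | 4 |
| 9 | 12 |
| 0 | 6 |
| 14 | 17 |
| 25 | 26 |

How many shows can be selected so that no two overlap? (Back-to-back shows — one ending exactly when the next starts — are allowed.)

6

By end time: (2,4), (0,6), (7,8), (9,12), (8,13), (11,14), (14,17), (15,18), (22,23), (25,26), (25,27).
Pick (2,4); next start ≥ 4 → (7,8); next start ≥ 8 → (9,12); next start ≥ 12 → (14,17); next start ≥ 17 → (22,23); next start ≥ 23 → (25,26).
Selected 6 shows.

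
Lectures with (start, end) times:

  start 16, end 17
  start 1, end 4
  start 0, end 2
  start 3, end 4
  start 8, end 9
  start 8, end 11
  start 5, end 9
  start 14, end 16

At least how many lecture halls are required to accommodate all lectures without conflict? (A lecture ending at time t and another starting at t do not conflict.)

3

starts: [0, 1, 3, 5, 8, 8, 14, 16]
ends:   [2, 4, 4, 9, 9, 11, 16, 17]
s0→1 s1→2 e2→1 s3→2 e4→1 e4→0 s5→1 s8→2 s8→3  — peak 3.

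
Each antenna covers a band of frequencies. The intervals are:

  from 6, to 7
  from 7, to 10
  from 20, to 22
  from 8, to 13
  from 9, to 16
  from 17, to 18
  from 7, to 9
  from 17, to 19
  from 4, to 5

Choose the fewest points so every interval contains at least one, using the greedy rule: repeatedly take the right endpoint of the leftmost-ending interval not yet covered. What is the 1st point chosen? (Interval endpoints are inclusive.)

5

Sorted: [4,5] [6,7] [7,9] [7,10] [8,13] [9,16] [17,18] [17,19] [20,22]
{[4,5]} hit by 5; {[6,7],[7,9],[7,10]} hit by 7; {[8,13],[9,16]} hit by 13; {[17,18],[17,19]} hit by 18; {[20,22]} hit by 22.
Points: 5, 7, 13, 18, 22 (5 total).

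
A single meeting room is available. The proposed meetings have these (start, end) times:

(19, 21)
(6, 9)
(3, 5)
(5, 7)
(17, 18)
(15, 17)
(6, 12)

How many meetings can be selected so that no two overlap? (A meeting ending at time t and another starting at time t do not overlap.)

Order by finish time; keep every interval that doesn't clash with the previous kept one.
Sorted by end: (3,5)  (5,7)  (6,9)  (6,12)  (15,17)  (17,18)  (19,21)
take (3,5); take (5,7); skip (6,9); take (15,17); take (17,18); take (19,21).
Selected 5 meetings.

5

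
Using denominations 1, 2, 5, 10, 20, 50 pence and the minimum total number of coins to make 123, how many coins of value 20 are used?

1

123 = 2×50 + 1×20 + 1×2 + 1×1
Count of 20: 1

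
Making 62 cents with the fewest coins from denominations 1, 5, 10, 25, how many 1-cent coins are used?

Use the largest denomination that fits, subtract, and repeat.
62 − 2×25→12 − 1×10→2 − 2×1→0
Count of 1: 2

2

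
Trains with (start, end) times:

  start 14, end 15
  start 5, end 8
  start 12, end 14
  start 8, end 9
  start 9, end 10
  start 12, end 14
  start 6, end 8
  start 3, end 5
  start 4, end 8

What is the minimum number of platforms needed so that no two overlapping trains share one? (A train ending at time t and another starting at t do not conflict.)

3

Events (time:±→running): 3:+→1 4:+→2 5:-→1 5:+→2 6:+→3 … peak 3.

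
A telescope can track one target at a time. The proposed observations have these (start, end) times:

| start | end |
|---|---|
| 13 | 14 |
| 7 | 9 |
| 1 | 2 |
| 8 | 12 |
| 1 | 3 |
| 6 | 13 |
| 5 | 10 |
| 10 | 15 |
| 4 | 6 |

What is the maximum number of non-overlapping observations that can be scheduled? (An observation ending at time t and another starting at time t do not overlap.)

4

Sort by end time and greedily take each interval whose start is ≥ the last chosen end.
By end time: (1,2), (1,3), (4,6), (7,9), (5,10), (8,12), (6,13), (13,14), (10,15).
Pick (1,2); next start ≥ 2 → (4,6); next start ≥ 6 → (7,9); next start ≥ 9 → (13,14).
Selected 4 observations.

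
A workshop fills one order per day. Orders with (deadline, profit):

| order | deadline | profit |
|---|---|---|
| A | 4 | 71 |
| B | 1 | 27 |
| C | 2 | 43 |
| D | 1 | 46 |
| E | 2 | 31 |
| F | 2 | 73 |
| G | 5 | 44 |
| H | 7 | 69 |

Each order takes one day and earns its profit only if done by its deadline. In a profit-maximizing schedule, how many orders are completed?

5

Take jobs in profit order; each goes to the latest open slot no later than its deadline.
Profit order: F=73 A=71 H=69 D=46 G=44 C=43 E=31 B=27
Assign: F→slot 2, A→slot 4, H→slot 7, D→slot 1, G→slot 5, C skipped, E skipped, B skipped.
Slots: [1:D] [2:F] [4:A] [5:G] [7:H]
5 of 8 scheduled.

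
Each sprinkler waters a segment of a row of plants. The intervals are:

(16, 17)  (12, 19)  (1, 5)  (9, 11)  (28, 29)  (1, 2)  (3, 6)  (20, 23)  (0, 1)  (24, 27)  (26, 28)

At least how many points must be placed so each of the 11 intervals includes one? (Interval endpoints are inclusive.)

Sort by right endpoint; whenever an interval is uncovered, place a point at its right end.
Sorted: [0,1] [1,2] [1,5] [3,6] [9,11] [16,17] [12,19] [20,23] [24,27] [26,28] [28,29]
{[0,1],[1,2],[1,5]} hit by 1; {[3,6]} hit by 6; {[9,11]} hit by 11; {[16,17],[12,19]} hit by 17; {[20,23]} hit by 23; {[24,27],[26,28]} hit by 27; {[28,29]} hit by 29.
Points: 1, 6, 11, 17, 23, 27, 29 (7 total).

7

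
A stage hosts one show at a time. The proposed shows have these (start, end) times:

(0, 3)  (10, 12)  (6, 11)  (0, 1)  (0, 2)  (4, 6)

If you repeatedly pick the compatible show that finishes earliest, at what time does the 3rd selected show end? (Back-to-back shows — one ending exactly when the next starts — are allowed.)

Order by finish time; keep every interval that doesn't clash with the previous kept one.
Sorted by end: (0,1)  (0,2)  (0,3)  (4,6)  (6,11)  (10,12)
take (0,1); take (4,6); take (6,11).
Selected: (0,1) (4,6) (6,11)

11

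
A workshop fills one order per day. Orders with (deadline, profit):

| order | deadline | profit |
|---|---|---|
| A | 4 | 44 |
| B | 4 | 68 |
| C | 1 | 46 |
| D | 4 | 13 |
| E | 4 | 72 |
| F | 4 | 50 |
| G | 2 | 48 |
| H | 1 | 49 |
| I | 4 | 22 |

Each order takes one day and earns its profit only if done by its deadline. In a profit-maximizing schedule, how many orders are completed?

4

Sort by profit descending; place each in the latest free slot ≤ its deadline.
Profit order: E=72 B=68 F=50 H=49 G=48 C=46 A=44 I=22 D=13
Assign: E→slot 4, B→slot 3, F→slot 2, H→slot 1, G skipped, C skipped, A skipped, I skipped, D skipped.
Slots: [1:H] [2:F] [3:B] [4:E]
4 of 9 scheduled.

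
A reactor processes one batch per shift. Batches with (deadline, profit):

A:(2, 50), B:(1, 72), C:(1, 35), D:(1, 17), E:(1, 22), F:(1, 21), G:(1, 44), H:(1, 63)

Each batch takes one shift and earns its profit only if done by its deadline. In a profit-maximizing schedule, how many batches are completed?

2

By profit: B(d1,72), H(d1,63), A(d2,50), G(d1,44), C(d1,35), E(d1,22), F(d1,21), D(d1,17)
B→slot 1; H skipped; A→slot 2; G skipped; C skipped; E skipped; F skipped; D skipped.
2 of 8 scheduled.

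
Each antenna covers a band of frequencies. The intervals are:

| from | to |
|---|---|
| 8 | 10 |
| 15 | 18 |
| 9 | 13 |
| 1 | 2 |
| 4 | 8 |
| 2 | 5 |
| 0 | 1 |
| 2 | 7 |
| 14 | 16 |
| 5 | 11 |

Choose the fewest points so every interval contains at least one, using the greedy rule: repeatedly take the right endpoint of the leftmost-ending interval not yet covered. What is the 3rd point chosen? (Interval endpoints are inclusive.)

10

Process intervals by earliest right end; each time one isn't hit yet, stab at its right endpoint.
By right end: [0,1]  [1,2]  [2,5]  [2,7]  [4,8]  [8,10]  [5,11]  [9,13]  [14,16]  [15,18]
[0,1] uncovered → point at 1; [2,5] uncovered → point at 5; [8,10] uncovered → point at 10; [14,16] uncovered → point at 16.
Points: 1, 5, 10, 16 (4 total).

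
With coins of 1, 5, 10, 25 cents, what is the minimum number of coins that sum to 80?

80 = 3×25 + 1×5
Total coins = 3 + 1 = 4

4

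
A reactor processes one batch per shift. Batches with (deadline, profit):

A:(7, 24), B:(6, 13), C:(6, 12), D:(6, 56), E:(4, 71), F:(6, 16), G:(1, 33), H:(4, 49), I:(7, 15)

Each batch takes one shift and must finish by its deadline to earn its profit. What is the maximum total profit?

By profit: E(d4,71), D(d6,56), H(d4,49), G(d1,33), A(d7,24), F(d6,16), I(d7,15), B(d6,13), C(d6,12)
E→slot 4; D→slot 6; H→slot 3; G→slot 1; A→slot 7; F→slot 5; I→slot 2; B skipped; C skipped.
Profit = 33 + 15 + 49 + 71 + 16 + 56 + 24 = 264

264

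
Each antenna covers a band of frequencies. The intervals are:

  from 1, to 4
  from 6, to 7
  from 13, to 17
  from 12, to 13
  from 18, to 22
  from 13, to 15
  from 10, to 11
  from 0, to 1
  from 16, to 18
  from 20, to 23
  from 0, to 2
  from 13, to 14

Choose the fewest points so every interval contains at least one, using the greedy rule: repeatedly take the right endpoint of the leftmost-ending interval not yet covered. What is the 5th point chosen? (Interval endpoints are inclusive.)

18

By right end: [0,1]  [0,2]  [1,4]  [6,7]  [10,11]  [12,13]  [13,14]  [13,15]  [13,17]  [16,18]  [18,22]  [20,23]
[0,1] uncovered → point at 1; [6,7] uncovered → point at 7; [10,11] uncovered → point at 11; [12,13] uncovered → point at 13; [16,18] uncovered → point at 18; [20,23] uncovered → point at 23.
Points: 1, 7, 11, 13, 18, 23 (6 total).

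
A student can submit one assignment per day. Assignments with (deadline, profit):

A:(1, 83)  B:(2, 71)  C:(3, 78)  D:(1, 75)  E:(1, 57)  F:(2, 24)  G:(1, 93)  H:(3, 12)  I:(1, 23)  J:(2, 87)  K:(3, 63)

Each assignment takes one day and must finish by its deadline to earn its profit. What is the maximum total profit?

258

Sort by profit descending; place each in the latest free slot ≤ its deadline.
Profit order: G=93 J=87 A=83 C=78 D=75 B=71 K=63 E=57 F=24 I=23 H=12
Assign: G→slot 1, J→slot 2, A skipped, C→slot 3, D skipped, B skipped, K skipped, E skipped, F skipped, I skipped, H skipped.
Slots: [1:G] [2:J] [3:C]
Profit = 93 + 87 + 78 = 258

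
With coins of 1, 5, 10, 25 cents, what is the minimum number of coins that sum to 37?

4

37 − 1×25→12 − 1×10→2 − 2×1→0
Total coins = 1 + 1 + 2 = 4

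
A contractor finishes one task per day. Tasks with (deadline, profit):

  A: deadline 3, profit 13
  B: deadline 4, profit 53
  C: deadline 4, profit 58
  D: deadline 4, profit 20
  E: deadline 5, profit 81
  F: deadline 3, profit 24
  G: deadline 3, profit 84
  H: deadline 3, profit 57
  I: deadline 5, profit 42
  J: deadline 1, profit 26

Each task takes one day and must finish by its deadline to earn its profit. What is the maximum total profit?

333

Profit order: G=84 E=81 C=58 H=57 B=53 I=42 J=26 F=24 D=20 A=13
Assign: G→slot 3, E→slot 5, C→slot 4, H→slot 2, B→slot 1, I skipped, J skipped, F skipped, D skipped, A skipped.
Slots: [1:B] [2:H] [3:G] [4:C] [5:E]
Profit = 53 + 57 + 84 + 58 + 81 = 333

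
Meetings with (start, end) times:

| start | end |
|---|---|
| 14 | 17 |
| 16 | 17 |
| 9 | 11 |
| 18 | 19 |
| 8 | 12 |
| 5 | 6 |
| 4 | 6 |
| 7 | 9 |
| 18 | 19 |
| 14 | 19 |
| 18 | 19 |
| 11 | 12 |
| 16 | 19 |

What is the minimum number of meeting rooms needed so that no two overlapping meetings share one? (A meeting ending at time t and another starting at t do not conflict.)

Count concurrent intervals with a sweep; the peak is the room count.
Events (time:±→running): 4:+→1 5:+→2 6:-→1 6:-→0 7:+→1 8:+→2 9:-→1 9:+→2 11:-→1 11:+→2 12:-→1 12:-→0 14:+→1 14:+→2 16:+→3 16:+→4 17:-→3 17:-→2 18:+→3 18:+→4 18:+→5 … peak 5.

5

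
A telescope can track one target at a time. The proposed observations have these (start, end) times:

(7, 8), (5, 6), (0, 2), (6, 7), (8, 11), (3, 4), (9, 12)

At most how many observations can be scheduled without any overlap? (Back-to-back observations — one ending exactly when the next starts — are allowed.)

6

By end time: (0,2), (3,4), (5,6), (6,7), (7,8), (8,11), (9,12).
Pick (0,2); next start ≥ 2 → (3,4); next start ≥ 4 → (5,6); next start ≥ 6 → (6,7); next start ≥ 7 → (7,8); next start ≥ 8 → (8,11).
Selected 6 observations.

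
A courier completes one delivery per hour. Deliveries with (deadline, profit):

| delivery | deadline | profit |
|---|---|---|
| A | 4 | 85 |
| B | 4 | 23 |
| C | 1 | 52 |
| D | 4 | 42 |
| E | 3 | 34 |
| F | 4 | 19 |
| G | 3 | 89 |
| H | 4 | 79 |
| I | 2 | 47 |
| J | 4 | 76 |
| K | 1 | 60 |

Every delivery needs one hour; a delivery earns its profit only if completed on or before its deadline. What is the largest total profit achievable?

By profit: G(d3,89), A(d4,85), H(d4,79), J(d4,76), K(d1,60), C(d1,52), I(d2,47), D(d4,42), E(d3,34), B(d4,23), F(d4,19)
G→slot 3; A→slot 4; H→slot 2; J→slot 1; K skipped; C skipped; I skipped; D skipped; E skipped; B skipped; F skipped.
Profit = 76 + 79 + 89 + 85 = 329

329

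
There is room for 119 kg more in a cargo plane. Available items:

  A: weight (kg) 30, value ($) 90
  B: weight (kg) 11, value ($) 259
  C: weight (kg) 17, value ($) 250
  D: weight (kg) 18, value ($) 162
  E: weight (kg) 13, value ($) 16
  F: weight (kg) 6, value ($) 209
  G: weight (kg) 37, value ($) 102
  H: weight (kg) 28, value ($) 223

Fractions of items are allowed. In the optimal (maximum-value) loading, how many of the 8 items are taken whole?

Greedy by value/weight ratio, highest first.
Order: F (209/6=34.83) > B (259/11=23.55) > C (250/17=14.71) > D (162/18=9.00) > H (223/28=7.96) > A (90/30=3.00) > G (102/37=2.76) > E (16/13=1.23)
Fill: take F (6 @ 209) → take B (11 @ 259) → take C (17 @ 250) → take D (18 @ 162) → take H (28 @ 223) → take A (30 @ 90) → take 9/37 of G → 24.81; 119/119 used.
6 item(s) taken whole; one partial (take 9/37 of G).

6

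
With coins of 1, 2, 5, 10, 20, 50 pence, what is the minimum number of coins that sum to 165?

5

165 − 3×50→15 − 1×10→5 − 1×5→0
Total coins = 3 + 1 + 1 = 5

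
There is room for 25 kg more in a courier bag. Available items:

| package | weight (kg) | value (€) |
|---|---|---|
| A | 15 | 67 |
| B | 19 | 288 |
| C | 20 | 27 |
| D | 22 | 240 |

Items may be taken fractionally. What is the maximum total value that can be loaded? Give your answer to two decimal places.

Order: B (288/19=15.16) > D (240/22=10.91) > A (67/15=4.47) > C (27/20=1.35)
Fill: take B (19 @ 288) → take 6/22 of D → 65.45; 25/25 used.
Total value = 353.45

353.45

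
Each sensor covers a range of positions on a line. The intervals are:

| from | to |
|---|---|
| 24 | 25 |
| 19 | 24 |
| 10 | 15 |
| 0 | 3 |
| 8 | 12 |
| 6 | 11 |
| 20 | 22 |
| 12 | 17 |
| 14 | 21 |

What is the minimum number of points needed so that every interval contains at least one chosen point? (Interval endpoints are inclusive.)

5

Process intervals by earliest right end; each time one isn't hit yet, stab at its right endpoint.
Sorted: [0,3] [6,11] [8,12] [10,15] [12,17] [14,21] [20,22] [19,24] [24,25]
{[0,3]} hit by 3; {[6,11],[8,12],[10,15]} hit by 11; {[12,17],[14,21]} hit by 17; {[20,22],[19,24]} hit by 22; {[24,25]} hit by 25.
Points: 3, 11, 17, 22, 25 (5 total).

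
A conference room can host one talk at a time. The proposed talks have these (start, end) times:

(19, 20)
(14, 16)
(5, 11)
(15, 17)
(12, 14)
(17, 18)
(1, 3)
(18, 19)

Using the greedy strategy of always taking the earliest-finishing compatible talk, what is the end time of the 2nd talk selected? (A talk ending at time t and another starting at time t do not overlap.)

11

Greedy by earliest finish: after sorting by end time, pick each interval compatible with the last pick.
Sorted by end: (1,3)  (5,11)  (12,14)  (14,16)  (15,17)  (17,18)  (18,19)  (19,20)
take (1,3); take (5,11); take (12,14); take (14,16); skip (15,17); take (17,18); take (18,19); take (19,20).
Selected: (1,3) (5,11) (12,14) (14,16) (17,18) (18,19) (19,20)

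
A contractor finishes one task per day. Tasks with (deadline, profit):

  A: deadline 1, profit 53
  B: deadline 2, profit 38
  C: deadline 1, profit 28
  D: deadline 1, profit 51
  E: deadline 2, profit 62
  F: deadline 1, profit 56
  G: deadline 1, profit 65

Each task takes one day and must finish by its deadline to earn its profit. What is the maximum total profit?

By profit: G(d1,65), E(d2,62), F(d1,56), A(d1,53), D(d1,51), B(d2,38), C(d1,28)
G→slot 1; E→slot 2; F skipped; A skipped; D skipped; B skipped; C skipped.
Profit = 65 + 62 = 127

127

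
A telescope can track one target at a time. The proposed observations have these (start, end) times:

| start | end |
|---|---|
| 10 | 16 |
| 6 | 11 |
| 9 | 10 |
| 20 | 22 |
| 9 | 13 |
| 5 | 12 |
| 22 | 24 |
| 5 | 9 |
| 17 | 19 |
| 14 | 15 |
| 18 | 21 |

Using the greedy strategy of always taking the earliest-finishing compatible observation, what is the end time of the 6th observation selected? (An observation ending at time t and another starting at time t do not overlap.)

Sort by end time and greedily take each interval whose start is ≥ the last chosen end.
By end time: (5,9), (9,10), (6,11), (5,12), (9,13), (14,15), (10,16), (17,19), (18,21), (20,22), (22,24).
Pick (5,9); next start ≥ 9 → (9,10); next start ≥ 10 → (14,15); next start ≥ 15 → (17,19); next start ≥ 19 → (20,22); next start ≥ 22 → (22,24).
Selected: (5,9) (9,10) (14,15) (17,19) (20,22) (22,24)

24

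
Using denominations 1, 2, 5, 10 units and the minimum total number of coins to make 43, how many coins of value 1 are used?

1

Greedy: take as many of the largest coin as possible, then repeat with the remainder.
43 = 4×10 + 1×2 + 1×1
Count of 1: 1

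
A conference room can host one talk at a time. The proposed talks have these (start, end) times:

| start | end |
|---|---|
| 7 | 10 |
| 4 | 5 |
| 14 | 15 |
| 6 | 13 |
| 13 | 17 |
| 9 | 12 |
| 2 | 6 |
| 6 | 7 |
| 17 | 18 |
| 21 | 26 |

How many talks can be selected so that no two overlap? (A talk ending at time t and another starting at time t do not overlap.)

Sorted by end: (4,5)  (2,6)  (6,7)  (7,10)  (9,12)  (6,13)  (14,15)  (13,17)  (17,18)  (21,26)
take (4,5); take (6,7); take (7,10); take (14,15); take (17,18); take (21,26).
Selected 6 talks.

6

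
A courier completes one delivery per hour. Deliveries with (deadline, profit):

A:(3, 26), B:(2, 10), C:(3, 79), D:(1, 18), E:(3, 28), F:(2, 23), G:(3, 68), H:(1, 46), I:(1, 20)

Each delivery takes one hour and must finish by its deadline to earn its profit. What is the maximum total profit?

193

Profit order: C=79 G=68 H=46 E=28 A=26 F=23 I=20 D=18 B=10
Assign: C→slot 3, G→slot 2, H→slot 1, E skipped, A skipped, F skipped, I skipped, D skipped, B skipped.
Slots: [1:H] [2:G] [3:C]
Profit = 46 + 68 + 79 = 193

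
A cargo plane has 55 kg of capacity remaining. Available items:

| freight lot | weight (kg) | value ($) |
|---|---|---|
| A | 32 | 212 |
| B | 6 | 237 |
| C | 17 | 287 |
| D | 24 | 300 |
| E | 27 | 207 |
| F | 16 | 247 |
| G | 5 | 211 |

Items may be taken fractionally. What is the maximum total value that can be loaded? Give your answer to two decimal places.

Order: G (211/5=42.20) > B (237/6=39.50) > C (287/17=16.88) > F (247/16=15.44) > D (300/24=12.50) > E (207/27=7.67) > A (212/32=6.62)
Fill: take G (5 @ 211) → take B (6 @ 237) → take C (17 @ 287) → take F (16 @ 247) → take 11/24 of D → 137.50; 55/55 used.
Total value = 1119.50

1119.50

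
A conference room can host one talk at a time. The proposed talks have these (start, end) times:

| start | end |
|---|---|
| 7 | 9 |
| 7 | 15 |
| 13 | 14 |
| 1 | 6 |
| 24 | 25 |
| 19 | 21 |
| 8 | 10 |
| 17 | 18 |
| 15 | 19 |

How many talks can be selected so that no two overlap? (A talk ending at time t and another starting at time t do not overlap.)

6

Order by finish time; keep every interval that doesn't clash with the previous kept one.
By end time: (1,6), (7,9), (8,10), (13,14), (7,15), (17,18), (15,19), (19,21), (24,25).
Pick (1,6); next start ≥ 6 → (7,9); next start ≥ 9 → (13,14); next start ≥ 14 → (17,18); next start ≥ 18 → (19,21); next start ≥ 21 → (24,25).
Selected 6 talks.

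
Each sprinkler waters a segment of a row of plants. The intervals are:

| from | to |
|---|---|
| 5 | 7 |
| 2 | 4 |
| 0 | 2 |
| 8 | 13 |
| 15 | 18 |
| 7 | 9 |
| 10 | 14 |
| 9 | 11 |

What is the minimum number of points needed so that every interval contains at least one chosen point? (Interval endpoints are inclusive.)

Process intervals by earliest right end; each time one isn't hit yet, stab at its right endpoint.
Sorted: [0,2] [2,4] [5,7] [7,9] [9,11] [8,13] [10,14] [15,18]
{[0,2],[2,4]} hit by 2; {[5,7],[7,9]} hit by 7; {[9,11],[8,13],[10,14]} hit by 11; {[15,18]} hit by 18.
Points: 2, 7, 11, 18 (4 total).

4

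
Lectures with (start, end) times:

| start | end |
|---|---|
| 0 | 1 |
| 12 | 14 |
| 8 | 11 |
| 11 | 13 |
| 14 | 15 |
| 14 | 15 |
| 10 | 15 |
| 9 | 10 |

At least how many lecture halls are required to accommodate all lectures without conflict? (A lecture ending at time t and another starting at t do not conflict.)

The answer is the maximum number of intervals overlapping at any instant.
Events (time:±→running): 0:+→1 1:-→0 8:+→1 9:+→2 10:-→1 10:+→2 11:-→1 11:+→2 12:+→3 … peak 3.

3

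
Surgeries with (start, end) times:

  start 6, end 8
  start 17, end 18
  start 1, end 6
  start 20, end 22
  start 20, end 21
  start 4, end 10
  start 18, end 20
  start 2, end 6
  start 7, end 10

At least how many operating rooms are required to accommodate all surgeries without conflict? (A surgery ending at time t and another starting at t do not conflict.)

starts: [1, 2, 4, 6, 7, 17, 18, 20, 20]
ends:   [6, 6, 8, 10, 10, 18, 20, 21, 22]
s1→1 s2→2 s4→3  — peak 3.

3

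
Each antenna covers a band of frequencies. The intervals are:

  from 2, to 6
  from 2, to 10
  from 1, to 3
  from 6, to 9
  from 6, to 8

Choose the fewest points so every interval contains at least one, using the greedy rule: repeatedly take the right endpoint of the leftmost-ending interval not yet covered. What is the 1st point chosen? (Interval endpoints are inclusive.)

3

Process intervals by earliest right end; each time one isn't hit yet, stab at its right endpoint.
By right end: [1,3]  [2,6]  [6,8]  [6,9]  [2,10]
[1,3] uncovered → point at 3; [6,8] uncovered → point at 8.
Points: 3, 8 (2 total).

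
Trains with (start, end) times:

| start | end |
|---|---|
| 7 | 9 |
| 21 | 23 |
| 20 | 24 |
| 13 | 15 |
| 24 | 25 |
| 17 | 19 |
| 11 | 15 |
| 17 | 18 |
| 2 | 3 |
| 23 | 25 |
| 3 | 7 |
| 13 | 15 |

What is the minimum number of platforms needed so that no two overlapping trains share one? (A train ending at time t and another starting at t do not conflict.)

starts: [2, 3, 7, 11, 13, 13, 17, 17, 20, 21, 23, 24]
ends:   [3, 7, 9, 15, 15, 15, 18, 19, 23, 24, 25, 25]
s2→1 e3→0 s3→1 e7→0 s7→1 e9→0 s11→1 s13→2 s13→3  — peak 3.

3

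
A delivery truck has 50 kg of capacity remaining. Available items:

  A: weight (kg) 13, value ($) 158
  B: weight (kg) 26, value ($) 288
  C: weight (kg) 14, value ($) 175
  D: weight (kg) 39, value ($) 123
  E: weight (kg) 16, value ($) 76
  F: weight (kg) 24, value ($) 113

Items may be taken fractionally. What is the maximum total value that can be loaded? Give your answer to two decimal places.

Order: C (175/14=12.50) > A (158/13=12.15) > B (288/26=11.08) > E (76/16=4.75) > F (113/24=4.71) > D (123/39=3.15)
Fill: take C (14 @ 175) → take A (13 @ 158) → take 23/26 of B → 254.77; 50/50 used.
Total value = 587.77

587.77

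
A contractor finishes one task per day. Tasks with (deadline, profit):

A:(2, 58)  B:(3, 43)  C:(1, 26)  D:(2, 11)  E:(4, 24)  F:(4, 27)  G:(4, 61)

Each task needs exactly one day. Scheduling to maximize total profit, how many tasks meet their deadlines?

By profit: G(d4,61), A(d2,58), B(d3,43), F(d4,27), C(d1,26), E(d4,24), D(d2,11)
G→slot 4; A→slot 2; B→slot 3; F→slot 1; C skipped; E skipped; D skipped.
4 of 7 scheduled.

4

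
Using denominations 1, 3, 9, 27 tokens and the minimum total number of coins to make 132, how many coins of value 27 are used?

132 − 4×27→24 − 2×9→6 − 2×3→0
Count of 27: 4

4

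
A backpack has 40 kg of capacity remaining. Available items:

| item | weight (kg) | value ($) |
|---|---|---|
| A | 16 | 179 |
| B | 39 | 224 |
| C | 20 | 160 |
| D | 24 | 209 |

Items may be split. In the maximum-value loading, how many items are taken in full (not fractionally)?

Ratios (sorted): A 11.19, D 8.71, C 8.00, B 5.74
take A (16 @ 179); take D (24 @ 209). Capacity used 40/40.
2 item(s) taken whole.

2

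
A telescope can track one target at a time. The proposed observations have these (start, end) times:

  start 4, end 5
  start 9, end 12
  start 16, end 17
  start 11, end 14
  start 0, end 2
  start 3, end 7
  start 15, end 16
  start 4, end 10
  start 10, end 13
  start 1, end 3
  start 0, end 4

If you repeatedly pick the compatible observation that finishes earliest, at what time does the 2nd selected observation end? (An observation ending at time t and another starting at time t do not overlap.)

5

By end time: (0,2), (1,3), (0,4), (4,5), (3,7), (4,10), (9,12), (10,13), (11,14), (15,16), (16,17).
Pick (0,2); next start ≥ 2 → (4,5); next start ≥ 5 → (9,12); next start ≥ 12 → (15,16); next start ≥ 16 → (16,17).
Selected: (0,2) (4,5) (9,12) (15,16) (16,17)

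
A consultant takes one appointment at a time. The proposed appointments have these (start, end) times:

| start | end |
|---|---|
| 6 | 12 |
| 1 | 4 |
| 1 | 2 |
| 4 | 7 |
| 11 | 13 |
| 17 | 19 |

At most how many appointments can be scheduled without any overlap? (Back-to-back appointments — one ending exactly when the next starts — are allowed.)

Order by finish time; keep every interval that doesn't clash with the previous kept one.
Sorted by end: (1,2)  (1,4)  (4,7)  (6,12)  (11,13)  (17,19)
take (1,2); take (4,7); take (11,13); take (17,19).
Selected 4 appointments.

4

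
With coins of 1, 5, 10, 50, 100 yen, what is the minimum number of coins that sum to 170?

4

170 = 1×100 + 1×50 + 2×10
Total coins = 1 + 1 + 2 = 4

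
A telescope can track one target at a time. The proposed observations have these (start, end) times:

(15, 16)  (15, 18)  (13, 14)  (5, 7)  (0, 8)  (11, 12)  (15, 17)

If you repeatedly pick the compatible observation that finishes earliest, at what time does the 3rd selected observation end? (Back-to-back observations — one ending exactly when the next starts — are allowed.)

14

By end time: (5,7), (0,8), (11,12), (13,14), (15,16), (15,17), (15,18).
Pick (5,7); next start ≥ 7 → (11,12); next start ≥ 12 → (13,14); next start ≥ 14 → (15,16).
Selected: (5,7) (11,12) (13,14) (15,16)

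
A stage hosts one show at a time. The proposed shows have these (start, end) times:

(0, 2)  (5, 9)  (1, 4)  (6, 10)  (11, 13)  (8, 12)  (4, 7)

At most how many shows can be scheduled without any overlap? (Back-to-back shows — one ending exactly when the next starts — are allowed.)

By end time: (0,2), (1,4), (4,7), (5,9), (6,10), (8,12), (11,13).
Pick (0,2); next start ≥ 2 → (4,7); next start ≥ 7 → (8,12).
Selected 3 shows.

3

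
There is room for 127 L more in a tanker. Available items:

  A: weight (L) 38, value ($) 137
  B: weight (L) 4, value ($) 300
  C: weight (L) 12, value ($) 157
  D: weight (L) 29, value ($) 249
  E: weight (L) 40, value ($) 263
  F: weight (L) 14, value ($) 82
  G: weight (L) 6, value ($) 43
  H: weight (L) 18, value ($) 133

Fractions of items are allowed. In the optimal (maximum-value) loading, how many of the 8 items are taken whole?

Greedy by value/weight ratio, highest first.
Ratios (sorted): B 75.00, C 13.08, D 8.59, H 7.39, G 7.17, E 6.58, F 5.86, A 3.61
take B (4 @ 300); take C (12 @ 157); take D (29 @ 249); take H (18 @ 133); take G (6 @ 43); take E (40 @ 263); take F (14 @ 82); take 4/38 of A → 14.42. Capacity used 127/127.
7 item(s) taken whole; one partial (take 4/38 of A).

7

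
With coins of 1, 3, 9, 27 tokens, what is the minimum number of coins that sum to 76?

6

Greedy: take as many of the largest coin as possible, then repeat with the remainder.
76 = 2×27 + 2×9 + 1×3 + 1×1
Total coins = 2 + 2 + 1 + 1 = 6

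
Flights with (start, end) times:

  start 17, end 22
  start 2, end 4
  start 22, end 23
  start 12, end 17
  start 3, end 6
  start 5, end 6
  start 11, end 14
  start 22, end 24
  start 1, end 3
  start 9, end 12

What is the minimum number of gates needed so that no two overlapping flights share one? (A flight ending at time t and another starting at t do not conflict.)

2

The answer is the maximum number of intervals overlapping at any instant.
starts: [1, 2, 3, 5, 9, 11, 12, 17, 22, 22]
ends:   [3, 4, 6, 6, 12, 14, 17, 22, 23, 24]
s1→1 s2→2  — peak 2.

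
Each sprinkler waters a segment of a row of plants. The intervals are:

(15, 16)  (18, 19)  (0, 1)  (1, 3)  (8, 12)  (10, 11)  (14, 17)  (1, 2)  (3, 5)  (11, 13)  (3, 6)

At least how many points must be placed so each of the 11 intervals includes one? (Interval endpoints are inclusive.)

Sort by right endpoint; whenever an interval is uncovered, place a point at its right end.
By right end: [0,1]  [1,2]  [1,3]  [3,5]  [3,6]  [10,11]  [8,12]  [11,13]  [15,16]  [14,17]  [18,19]
[0,1] uncovered → point at 1; [3,5] uncovered → point at 5; [10,11] uncovered → point at 11; [15,16] uncovered → point at 16; [18,19] uncovered → point at 19.
Points: 1, 5, 11, 16, 19 (5 total).

5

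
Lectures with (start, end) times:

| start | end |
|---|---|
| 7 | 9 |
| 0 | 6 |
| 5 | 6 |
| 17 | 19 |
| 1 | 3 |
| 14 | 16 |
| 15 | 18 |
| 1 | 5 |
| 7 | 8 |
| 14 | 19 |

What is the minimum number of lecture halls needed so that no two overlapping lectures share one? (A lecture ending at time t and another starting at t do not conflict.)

3

Events (time:±→running): 0:+→1 1:+→2 1:+→3 … peak 3.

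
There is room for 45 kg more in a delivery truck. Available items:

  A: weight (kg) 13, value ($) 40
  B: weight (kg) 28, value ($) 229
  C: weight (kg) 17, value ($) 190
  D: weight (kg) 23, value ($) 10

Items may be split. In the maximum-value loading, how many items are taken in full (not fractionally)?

Sort by value per unit weight and fill in that order.
Order: C (190/17=11.18) > B (229/28=8.18) > A (40/13=3.08) > D (10/23=0.43)
Fill: take C (17 @ 190) → take B (28 @ 229); 45/45 used.
2 item(s) taken whole.

2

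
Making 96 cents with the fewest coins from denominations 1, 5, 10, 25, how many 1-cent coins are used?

1

96 = 3×25 + 2×10 + 1×1
Count of 1: 1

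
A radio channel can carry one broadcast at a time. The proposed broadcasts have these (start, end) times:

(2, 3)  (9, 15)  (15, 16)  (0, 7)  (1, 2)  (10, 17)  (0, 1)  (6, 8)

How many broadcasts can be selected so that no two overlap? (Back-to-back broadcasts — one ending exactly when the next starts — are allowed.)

Order by finish time; keep every interval that doesn't clash with the previous kept one.
By end time: (0,1), (1,2), (2,3), (0,7), (6,8), (9,15), (15,16), (10,17).
Pick (0,1); next start ≥ 1 → (1,2); next start ≥ 2 → (2,3); next start ≥ 3 → (6,8); next start ≥ 8 → (9,15); next start ≥ 15 → (15,16).
Selected 6 broadcasts.

6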